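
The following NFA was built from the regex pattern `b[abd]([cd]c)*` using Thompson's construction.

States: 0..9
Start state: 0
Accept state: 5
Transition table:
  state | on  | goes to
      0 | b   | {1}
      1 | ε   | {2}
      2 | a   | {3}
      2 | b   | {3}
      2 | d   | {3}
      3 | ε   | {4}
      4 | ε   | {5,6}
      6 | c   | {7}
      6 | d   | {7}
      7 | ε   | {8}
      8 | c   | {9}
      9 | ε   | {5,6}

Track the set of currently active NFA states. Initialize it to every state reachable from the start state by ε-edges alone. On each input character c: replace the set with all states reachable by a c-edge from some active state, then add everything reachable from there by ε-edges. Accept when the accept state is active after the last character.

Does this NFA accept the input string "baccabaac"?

S₀ = ε-closure({0}) = {0}
'b' @ 1: {1,2}
'a' @ 2: {3,4,5,6}  [accepting]
'c' @ 3: {7,8}
'c' @ 4: {5,6,9}  [accepting]
'a' @ 5: {}  — no active states
rest 'baac' ignored (set empty)
after full input: {}  (accept=5 not in)

Answer: REJECT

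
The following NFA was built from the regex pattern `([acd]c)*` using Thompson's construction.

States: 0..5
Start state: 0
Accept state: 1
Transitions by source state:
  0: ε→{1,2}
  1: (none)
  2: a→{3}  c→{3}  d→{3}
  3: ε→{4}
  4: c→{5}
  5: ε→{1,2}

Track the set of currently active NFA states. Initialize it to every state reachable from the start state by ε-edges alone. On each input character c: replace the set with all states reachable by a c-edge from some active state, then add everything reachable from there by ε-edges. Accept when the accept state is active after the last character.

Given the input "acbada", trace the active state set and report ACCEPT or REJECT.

S₀ = ε-closure({0}) = {0,1,2}
'a' @ 1: {3,4}
'c' @ 2: {1,2,5}  (accept∈set)
'b' @ 3: {}  — state set empty
rest 'ada' ignored (set empty)
end set {} — state 1 not in

Answer: REJECT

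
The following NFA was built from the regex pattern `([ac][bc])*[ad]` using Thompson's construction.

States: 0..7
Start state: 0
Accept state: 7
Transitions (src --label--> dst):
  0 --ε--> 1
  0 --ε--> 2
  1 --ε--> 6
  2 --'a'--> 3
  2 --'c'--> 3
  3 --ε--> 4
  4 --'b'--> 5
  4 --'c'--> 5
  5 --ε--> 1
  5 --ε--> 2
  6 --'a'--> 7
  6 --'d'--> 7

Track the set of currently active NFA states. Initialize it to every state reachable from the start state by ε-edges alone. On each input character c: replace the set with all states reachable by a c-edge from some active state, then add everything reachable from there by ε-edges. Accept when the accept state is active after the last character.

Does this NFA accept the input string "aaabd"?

Answer: REJECT

Steps:
S₀ = ε-closure({0}) = {0,1,2,6}
'a' @ 1: {3,4,7}  ✓accept
'a' @ 2: {}  — state set empty
rest 'abd' ignored (set empty)
after full input: {}  (accept=7 not in)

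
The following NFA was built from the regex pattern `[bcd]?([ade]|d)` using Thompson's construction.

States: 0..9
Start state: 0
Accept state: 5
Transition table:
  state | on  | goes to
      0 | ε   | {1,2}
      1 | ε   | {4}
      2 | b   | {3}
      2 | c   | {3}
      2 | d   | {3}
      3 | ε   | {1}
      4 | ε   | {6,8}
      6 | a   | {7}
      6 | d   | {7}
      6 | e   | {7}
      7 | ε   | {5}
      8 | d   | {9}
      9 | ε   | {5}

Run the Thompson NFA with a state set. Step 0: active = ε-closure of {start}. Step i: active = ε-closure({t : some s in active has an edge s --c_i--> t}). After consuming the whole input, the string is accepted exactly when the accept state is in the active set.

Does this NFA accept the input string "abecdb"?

start: ε-closure({0}) = {0,1,2,4,6,8}
'a' @ 1: {5,7}  [accepting]
'b' @ 2: {}  — state set empty
rest 'ecdb' ignored (set empty)
end set {} — state 5 not in

Answer: REJECT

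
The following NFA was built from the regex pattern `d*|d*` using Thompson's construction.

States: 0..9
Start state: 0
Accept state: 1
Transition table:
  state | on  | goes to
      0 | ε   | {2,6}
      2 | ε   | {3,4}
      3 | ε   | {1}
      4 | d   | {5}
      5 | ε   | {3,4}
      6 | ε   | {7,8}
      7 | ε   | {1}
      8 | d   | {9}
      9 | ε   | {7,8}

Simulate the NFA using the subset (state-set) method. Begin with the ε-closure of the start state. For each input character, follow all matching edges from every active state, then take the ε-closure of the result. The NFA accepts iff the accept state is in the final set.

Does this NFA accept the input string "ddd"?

Answer: ACCEPT

Derivation:
initial (ε-close {0}): {0,1,2,3,4,6,7,8}
'd' @ 1: {1,3,4,5,7,8,9}  [accepting]
'd' @ 2: {1,3,4,5,7,8,9}  [accepting]
'd' @ 3: {1,3,4,5,7,8,9}  [accepting]
end set {1,3,4,5,7,8,9} — state 1 in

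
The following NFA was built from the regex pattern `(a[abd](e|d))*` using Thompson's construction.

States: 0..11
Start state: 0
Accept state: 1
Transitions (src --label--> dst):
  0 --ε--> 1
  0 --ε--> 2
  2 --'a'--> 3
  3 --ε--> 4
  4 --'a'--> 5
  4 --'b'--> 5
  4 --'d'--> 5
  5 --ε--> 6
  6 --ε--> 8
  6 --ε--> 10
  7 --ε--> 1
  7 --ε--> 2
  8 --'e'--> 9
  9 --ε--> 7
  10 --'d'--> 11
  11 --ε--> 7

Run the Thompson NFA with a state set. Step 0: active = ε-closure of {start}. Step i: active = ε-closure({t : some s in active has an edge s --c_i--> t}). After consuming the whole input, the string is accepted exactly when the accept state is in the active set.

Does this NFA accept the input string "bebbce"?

initial (ε-close {0}): {0,1,2}
'b' @ 1: {}  — dead — no transitions
rest 'ebbce' ignored (set empty)
end set {} — state 1 not in

Answer: REJECT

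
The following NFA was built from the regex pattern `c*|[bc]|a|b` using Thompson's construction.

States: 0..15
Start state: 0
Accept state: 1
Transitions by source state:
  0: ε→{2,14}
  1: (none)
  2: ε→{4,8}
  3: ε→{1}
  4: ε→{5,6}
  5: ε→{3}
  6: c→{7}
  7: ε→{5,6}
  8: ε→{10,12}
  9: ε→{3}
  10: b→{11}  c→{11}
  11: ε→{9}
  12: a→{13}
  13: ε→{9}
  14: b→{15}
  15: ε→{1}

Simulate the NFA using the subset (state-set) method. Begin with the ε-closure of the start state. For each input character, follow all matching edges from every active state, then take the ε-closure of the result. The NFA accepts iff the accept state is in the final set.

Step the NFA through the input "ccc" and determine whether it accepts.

S₀ = ε-closure({0}) = {0,1,2,3,4,5,6,8,10,12,14}
'c' @ 1: {1,3,5,6,7,9,11}  ✓accept
'c' @ 2: {1,3,5,6,7}  ✓accept
'c' @ 3: {1,3,5,6,7}  ✓accept
final: {1,3,5,6,7}; accept 1 in set

Answer: ACCEPT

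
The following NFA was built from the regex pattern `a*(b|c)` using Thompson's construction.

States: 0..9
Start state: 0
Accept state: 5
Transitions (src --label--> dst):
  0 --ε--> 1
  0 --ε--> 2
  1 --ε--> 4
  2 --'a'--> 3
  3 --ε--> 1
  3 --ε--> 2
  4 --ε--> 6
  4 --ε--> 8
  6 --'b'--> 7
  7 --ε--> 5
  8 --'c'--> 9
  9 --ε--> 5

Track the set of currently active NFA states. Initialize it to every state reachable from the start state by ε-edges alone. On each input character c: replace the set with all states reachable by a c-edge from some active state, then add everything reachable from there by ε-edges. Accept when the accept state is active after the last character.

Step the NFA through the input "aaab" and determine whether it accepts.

Answer: ACCEPT

Steps:
start: ε-closure({0}) = {0,1,2,4,6,8}
'a' @ 1: {1,2,3,4,6,8}
'a' @ 2: {1,2,3,4,6,8}
'a' @ 3: {1,2,3,4,6,8}
'b' @ 4: {5,7}  ✓accept
end set {5,7} — state 5 in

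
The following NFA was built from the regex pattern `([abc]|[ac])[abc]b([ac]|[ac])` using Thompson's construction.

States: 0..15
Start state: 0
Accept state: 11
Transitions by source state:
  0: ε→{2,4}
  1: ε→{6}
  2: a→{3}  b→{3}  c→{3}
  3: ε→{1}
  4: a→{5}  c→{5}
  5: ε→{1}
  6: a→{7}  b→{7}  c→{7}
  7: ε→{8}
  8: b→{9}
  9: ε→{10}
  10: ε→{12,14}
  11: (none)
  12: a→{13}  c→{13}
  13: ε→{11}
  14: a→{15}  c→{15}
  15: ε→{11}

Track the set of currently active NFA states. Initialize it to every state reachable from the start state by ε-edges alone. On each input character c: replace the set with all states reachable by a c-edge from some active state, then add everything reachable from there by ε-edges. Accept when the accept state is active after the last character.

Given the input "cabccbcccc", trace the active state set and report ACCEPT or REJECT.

initial (ε-close {0}): {0,2,4}
'c' @ 1: {1,3,5,6}
'a' @ 2: {7,8}
'b' @ 3: {9,10,12,14}
'c' @ 4: {11,13,15}  (accept∈set)
'c' @ 5: {}  — no active states
rest 'bcccc' ignored (set empty)
end set {} — state 11 not in

Answer: REJECT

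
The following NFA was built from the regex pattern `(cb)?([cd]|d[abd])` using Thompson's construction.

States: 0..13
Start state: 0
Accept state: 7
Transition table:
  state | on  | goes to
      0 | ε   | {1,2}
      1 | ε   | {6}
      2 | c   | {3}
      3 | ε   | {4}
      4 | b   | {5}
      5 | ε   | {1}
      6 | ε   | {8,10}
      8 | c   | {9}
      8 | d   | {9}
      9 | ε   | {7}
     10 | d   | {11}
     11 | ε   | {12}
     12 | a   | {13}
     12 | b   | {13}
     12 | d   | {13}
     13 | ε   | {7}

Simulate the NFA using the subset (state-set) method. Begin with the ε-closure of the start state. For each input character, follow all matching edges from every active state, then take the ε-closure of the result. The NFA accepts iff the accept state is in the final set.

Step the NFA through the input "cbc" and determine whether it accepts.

initial (ε-close {0}): {0,1,2,6,8,10}
'c' @ 1: {3,4,7,9}  (accept∈set)
'b' @ 2: {1,5,6,8,10}
'c' @ 3: {7,9}  (accept∈set)
final: {7,9}; accept 7 in set

Answer: ACCEPT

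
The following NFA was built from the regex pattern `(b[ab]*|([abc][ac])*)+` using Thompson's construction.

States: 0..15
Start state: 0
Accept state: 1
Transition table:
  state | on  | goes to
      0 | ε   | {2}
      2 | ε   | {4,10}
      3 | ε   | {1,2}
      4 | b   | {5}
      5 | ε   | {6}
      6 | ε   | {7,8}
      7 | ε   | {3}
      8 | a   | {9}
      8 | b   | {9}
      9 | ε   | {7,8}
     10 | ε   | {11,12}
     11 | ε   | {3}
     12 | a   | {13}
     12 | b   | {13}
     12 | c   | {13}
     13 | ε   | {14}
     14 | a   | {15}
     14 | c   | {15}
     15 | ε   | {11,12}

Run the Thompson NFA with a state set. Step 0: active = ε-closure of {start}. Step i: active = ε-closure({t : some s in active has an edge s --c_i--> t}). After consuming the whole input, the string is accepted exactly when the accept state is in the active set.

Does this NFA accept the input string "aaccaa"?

initial (ε-close {0}): {0,1,2,3,4,10,11,12}
'a' @ 1: {13,14}
'a' @ 2: {1,2,3,4,10,11,12,15}  [accepting]
'c' @ 3: {13,14}
'c' @ 4: {1,2,3,4,10,11,12,15}  [accepting]
'a' @ 5: {13,14}
'a' @ 6: {1,2,3,4,10,11,12,15}  [accepting]
final: {1,2,3,4,10,11,12,15}; accept 1 in set

Answer: ACCEPT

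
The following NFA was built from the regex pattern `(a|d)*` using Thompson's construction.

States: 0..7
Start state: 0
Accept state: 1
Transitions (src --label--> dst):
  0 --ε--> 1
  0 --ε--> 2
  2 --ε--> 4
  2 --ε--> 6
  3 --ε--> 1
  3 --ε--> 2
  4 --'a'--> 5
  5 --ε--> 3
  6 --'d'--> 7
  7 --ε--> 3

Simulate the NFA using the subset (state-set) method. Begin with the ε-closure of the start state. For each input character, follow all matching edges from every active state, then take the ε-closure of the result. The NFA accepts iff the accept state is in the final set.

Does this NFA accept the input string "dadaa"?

start: ε-closure({0}) = {0,1,2,4,6}
'd' @ 1: {1,2,3,4,6,7}  [accepting]
'a' @ 2: {1,2,3,4,5,6}  [accepting]
'd' @ 3: {1,2,3,4,6,7}  [accepting]
'a' @ 4: {1,2,3,4,5,6}  [accepting]
'a' @ 5: {1,2,3,4,5,6}  [accepting]
final: {1,2,3,4,5,6}; accept 1 in set

Answer: ACCEPT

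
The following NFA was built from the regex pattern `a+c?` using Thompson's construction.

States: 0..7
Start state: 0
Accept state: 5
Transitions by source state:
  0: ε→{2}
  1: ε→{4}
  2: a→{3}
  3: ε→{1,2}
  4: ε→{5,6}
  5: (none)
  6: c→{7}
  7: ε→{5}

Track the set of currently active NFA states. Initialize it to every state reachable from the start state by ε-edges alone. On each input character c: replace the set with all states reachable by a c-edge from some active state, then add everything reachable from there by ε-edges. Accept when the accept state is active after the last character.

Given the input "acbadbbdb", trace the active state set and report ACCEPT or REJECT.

initial (ε-close {0}): {0,2}
'a' @ 1: {1,2,3,4,5,6}  (accept∈set)
'c' @ 2: {5,7}  (accept∈set)
'b' @ 3: {}  — state set empty
rest 'adbbdb' ignored (set empty)
after full input: {}  (accept=5 not in)

Answer: REJECT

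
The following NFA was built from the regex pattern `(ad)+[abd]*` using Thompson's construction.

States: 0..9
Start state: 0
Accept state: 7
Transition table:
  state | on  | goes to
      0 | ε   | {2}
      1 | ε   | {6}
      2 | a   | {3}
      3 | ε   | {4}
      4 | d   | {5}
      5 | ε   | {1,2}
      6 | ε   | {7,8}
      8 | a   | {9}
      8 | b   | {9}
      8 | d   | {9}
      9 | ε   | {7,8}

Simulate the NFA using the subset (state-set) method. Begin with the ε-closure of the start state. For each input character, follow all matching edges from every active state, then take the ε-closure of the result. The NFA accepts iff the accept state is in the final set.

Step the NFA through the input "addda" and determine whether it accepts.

Answer: ACCEPT

Derivation:
start: ε-closure({0}) = {0,2}
'a' @ 1: {3,4}
'd' @ 2: {1,2,5,6,7,8}  (accept∈set)
'd' @ 3: {7,8,9}  (accept∈set)
'd' @ 4: {7,8,9}  (accept∈set)
'a' @ 5: {7,8,9}  (accept∈set)
end set {7,8,9} — state 7 in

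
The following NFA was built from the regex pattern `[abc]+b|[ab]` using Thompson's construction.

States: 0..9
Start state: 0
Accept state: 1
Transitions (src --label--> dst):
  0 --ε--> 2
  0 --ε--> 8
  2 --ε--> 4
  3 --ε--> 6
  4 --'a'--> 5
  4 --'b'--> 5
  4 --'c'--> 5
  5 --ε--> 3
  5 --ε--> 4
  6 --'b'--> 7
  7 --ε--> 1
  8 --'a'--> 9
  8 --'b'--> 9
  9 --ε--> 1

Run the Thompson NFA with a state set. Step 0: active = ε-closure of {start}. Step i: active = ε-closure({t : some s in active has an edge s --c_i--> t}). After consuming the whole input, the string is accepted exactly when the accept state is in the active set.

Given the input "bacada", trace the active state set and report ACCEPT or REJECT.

Answer: REJECT

Steps:
start: ε-closure({0}) = {0,2,4,8}
'b' @ 1: {1,3,4,5,6,9}  [accepting]
'a' @ 2: {3,4,5,6}
'c' @ 3: {3,4,5,6}
'a' @ 4: {3,4,5,6}
'd' @ 5: {}  — state set empty
rest 'a' ignored (set empty)
final: {}; accept 1 not in set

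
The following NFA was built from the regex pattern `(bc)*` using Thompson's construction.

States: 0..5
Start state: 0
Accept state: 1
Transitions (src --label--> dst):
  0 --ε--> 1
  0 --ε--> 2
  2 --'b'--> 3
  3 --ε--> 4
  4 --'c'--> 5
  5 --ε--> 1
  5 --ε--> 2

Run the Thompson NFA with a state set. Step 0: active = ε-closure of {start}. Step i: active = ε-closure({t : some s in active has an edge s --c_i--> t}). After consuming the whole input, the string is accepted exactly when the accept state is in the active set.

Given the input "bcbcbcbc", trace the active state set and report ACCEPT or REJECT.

start: ε-closure({0}) = {0,1,2}
'b' @ 1: {3,4}
'c' @ 2: {1,2,5}  [accepting]
'b' @ 3: {3,4}
'c' @ 4: {1,2,5}  [accepting]
'b' @ 5: {3,4}
'c' @ 6: {1,2,5}  [accepting]
'b' @ 7: {3,4}
'c' @ 8: {1,2,5}  [accepting]
final: {1,2,5}; accept 1 in set

Answer: ACCEPT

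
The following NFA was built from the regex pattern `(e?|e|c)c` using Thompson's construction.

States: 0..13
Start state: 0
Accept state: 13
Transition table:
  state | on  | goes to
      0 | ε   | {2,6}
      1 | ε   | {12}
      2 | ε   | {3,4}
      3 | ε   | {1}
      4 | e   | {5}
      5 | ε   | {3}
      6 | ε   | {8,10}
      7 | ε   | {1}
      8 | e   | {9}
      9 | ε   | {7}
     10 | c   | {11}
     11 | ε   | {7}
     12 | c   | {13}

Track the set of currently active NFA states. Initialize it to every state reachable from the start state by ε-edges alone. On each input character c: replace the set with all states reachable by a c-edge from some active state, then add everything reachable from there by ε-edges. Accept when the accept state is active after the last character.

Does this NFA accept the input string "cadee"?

Answer: REJECT

Trace:
initial (ε-close {0}): {0,1,2,3,4,6,8,10,12}
'c' @ 1: {1,7,11,12,13}  ✓accept
'a' @ 2: {}  — no active states
rest 'dee' ignored (set empty)
final: {}; accept 13 not in set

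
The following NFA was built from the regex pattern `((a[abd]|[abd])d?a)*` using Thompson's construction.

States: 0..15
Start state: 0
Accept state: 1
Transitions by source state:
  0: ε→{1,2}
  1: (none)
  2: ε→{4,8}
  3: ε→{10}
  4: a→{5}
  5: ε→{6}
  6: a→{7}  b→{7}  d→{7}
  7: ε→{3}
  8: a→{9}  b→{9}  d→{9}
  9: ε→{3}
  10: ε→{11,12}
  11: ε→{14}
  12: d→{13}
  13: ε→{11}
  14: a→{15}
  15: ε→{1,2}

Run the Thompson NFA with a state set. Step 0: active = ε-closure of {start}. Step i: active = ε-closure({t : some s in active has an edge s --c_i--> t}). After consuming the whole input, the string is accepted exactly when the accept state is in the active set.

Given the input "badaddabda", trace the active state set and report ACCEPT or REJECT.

start: ε-closure({0}) = {0,1,2,4,8}
'b' @ 1: {3,9,10,11,12,14}
'a' @ 2: {1,2,4,8,15}  ✓accept
'd' @ 3: {3,9,10,11,12,14}
'a' @ 4: {1,2,4,8,15}  ✓accept
'd' @ 5: {3,9,10,11,12,14}
'd' @ 6: {11,13,14}
'a' @ 7: {1,2,4,8,15}  ✓accept
'b' @ 8: {3,9,10,11,12,14}
'd' @ 9: {11,13,14}
'a' @ 10: {1,2,4,8,15}  ✓accept
end set {1,2,4,8,15} — state 1 in

Answer: ACCEPT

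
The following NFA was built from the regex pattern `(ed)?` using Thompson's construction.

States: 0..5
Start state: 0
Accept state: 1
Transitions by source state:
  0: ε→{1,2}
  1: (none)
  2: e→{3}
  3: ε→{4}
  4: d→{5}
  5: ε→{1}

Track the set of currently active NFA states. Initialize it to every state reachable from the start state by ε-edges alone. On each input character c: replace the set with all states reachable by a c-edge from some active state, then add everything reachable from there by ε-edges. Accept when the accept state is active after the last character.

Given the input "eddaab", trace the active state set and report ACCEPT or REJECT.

Answer: REJECT

Trace:
S₀ = ε-closure({0}) = {0,1,2}
'e' @ 1: {3,4}
'd' @ 2: {1,5}  (accept∈set)
'd' @ 3: {}  — no active states
rest 'aab' ignored (set empty)
end set {} — state 1 not in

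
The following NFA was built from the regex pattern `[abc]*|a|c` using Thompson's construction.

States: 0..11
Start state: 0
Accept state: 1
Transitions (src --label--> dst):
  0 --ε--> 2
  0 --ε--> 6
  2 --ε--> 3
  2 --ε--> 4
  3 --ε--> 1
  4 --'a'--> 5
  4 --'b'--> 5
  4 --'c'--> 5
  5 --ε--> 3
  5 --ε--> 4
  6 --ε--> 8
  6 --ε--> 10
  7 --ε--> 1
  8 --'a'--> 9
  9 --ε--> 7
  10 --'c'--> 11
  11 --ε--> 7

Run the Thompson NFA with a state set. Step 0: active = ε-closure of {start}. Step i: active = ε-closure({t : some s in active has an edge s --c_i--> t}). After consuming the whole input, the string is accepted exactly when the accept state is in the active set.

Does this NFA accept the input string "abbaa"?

start: ε-closure({0}) = {0,1,2,3,4,6,8,10}
'a' @ 1: {1,3,4,5,7,9}  [accepting]
'b' @ 2: {1,3,4,5}  [accepting]
'b' @ 3: {1,3,4,5}  [accepting]
'a' @ 4: {1,3,4,5}  [accepting]
'a' @ 5: {1,3,4,5}  [accepting]
final: {1,3,4,5}; accept 1 in set

Answer: ACCEPT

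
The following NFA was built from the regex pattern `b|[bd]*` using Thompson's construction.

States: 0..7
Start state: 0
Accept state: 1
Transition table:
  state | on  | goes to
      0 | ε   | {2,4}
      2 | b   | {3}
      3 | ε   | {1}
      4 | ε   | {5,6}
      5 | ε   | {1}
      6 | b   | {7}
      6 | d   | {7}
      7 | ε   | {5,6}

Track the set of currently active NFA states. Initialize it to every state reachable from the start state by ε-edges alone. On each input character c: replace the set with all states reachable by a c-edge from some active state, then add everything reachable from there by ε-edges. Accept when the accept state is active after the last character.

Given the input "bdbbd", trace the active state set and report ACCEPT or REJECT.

Answer: ACCEPT

Derivation:
initial (ε-close {0}): {0,1,2,4,5,6}
'b' @ 1: {1,3,5,6,7}  (accept∈set)
'd' @ 2: {1,5,6,7}  (accept∈set)
'b' @ 3: {1,5,6,7}  (accept∈set)
'b' @ 4: {1,5,6,7}  (accept∈set)
'd' @ 5: {1,5,6,7}  (accept∈set)
final: {1,5,6,7}; accept 1 in set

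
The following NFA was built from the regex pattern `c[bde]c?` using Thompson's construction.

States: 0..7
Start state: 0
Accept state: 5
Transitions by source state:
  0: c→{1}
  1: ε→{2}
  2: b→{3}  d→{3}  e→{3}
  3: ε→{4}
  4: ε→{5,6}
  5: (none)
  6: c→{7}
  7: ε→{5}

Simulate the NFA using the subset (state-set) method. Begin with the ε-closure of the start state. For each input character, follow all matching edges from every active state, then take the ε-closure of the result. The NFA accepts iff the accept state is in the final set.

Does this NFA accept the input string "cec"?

Answer: ACCEPT

Trace:
initial (ε-close {0}): {0}
'c' @ 1: {1,2}
'e' @ 2: {3,4,5,6}  ✓accept
'c' @ 3: {5,7}  ✓accept
final: {5,7}; accept 5 in set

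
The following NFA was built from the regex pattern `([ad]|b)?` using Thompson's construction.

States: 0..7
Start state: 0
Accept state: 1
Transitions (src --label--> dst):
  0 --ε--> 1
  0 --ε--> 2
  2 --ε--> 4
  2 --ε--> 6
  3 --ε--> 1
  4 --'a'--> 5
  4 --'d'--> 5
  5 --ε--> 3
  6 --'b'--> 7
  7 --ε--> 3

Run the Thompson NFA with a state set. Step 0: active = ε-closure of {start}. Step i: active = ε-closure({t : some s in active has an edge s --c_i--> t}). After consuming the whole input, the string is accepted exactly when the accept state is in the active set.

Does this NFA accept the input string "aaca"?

initial (ε-close {0}): {0,1,2,4,6}
'a' @ 1: {1,3,5}  ✓accept
'a' @ 2: {}  — dead — no transitions
rest 'ca' ignored (set empty)
final: {}; accept 1 not in set

Answer: REJECT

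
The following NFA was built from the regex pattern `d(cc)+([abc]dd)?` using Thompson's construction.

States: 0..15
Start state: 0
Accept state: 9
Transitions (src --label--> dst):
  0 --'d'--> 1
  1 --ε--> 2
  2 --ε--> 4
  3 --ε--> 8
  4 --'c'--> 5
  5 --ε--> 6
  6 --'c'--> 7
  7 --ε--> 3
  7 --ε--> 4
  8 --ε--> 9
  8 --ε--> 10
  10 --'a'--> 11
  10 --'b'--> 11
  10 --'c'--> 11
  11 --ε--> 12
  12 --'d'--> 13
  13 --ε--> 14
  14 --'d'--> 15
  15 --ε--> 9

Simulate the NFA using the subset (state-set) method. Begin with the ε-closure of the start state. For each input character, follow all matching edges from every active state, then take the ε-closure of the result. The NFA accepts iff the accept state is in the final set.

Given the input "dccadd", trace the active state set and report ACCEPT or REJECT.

Answer: ACCEPT

Steps:
start: ε-closure({0}) = {0}
'd' @ 1: {1,2,4}
'c' @ 2: {5,6}
'c' @ 3: {3,4,7,8,9,10}  [accepting]
'a' @ 4: {11,12}
'd' @ 5: {13,14}
'd' @ 6: {9,15}  [accepting]
after full input: {9,15}  (accept=9 in)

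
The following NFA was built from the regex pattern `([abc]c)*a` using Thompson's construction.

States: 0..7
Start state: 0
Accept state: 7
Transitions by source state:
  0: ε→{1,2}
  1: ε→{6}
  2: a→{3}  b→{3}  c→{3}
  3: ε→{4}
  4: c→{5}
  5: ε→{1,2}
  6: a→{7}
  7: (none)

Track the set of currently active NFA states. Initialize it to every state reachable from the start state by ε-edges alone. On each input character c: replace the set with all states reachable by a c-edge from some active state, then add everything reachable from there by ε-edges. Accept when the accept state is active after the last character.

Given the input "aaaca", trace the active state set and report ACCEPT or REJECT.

initial (ε-close {0}): {0,1,2,6}
'a' @ 1: {3,4,7}  ✓accept
'a' @ 2: {}  — dead — no transitions
rest 'aca' ignored (set empty)
final: {}; accept 7 not in set

Answer: REJECT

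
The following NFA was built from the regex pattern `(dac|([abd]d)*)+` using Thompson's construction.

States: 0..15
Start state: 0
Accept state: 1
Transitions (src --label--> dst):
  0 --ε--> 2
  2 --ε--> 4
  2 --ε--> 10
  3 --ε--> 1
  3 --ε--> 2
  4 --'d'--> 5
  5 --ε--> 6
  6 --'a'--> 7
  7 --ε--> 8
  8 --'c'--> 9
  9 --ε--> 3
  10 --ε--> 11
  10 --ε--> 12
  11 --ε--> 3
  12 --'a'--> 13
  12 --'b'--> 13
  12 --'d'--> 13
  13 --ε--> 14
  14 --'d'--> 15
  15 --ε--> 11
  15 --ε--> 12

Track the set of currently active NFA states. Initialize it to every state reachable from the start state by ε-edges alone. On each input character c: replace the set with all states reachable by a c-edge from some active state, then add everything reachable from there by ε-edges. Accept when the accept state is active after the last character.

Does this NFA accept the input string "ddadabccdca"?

S₀ = ε-closure({0}) = {0,1,2,3,4,10,11,12}
'd' @ 1: {5,6,13,14}
'd' @ 2: {1,2,3,4,10,11,12,15}  (accept∈set)
'a' @ 3: {13,14}
'd' @ 4: {1,2,3,4,10,11,12,15}  (accept∈set)
'a' @ 5: {13,14}
'b' @ 6: {}  — no active states
rest 'ccdca' ignored (set empty)
after full input: {}  (accept=1 not in)

Answer: REJECT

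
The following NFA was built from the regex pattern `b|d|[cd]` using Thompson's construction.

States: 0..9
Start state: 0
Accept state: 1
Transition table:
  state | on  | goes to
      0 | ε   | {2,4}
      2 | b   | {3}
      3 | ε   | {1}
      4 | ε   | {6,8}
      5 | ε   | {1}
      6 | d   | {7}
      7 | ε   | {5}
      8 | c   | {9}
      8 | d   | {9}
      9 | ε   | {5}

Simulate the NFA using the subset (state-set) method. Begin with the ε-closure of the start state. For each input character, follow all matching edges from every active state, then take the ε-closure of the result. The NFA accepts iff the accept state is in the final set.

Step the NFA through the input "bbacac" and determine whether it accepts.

initial (ε-close {0}): {0,2,4,6,8}
'b' @ 1: {1,3}  ✓accept
'b' @ 2: {}  — dead — no transitions
rest 'acac' ignored (set empty)
final: {}; accept 1 not in set

Answer: REJECT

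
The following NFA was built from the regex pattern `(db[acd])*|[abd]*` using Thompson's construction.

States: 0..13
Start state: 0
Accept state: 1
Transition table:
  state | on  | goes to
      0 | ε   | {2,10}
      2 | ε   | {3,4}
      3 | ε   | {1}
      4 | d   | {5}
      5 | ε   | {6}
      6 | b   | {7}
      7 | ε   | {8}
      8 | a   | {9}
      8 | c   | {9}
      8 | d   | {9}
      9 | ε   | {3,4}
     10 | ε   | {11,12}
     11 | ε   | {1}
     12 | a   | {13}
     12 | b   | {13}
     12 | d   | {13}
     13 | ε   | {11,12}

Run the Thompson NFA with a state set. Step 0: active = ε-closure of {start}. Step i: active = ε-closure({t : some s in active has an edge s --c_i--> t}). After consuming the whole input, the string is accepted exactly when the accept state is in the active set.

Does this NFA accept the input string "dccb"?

Answer: REJECT

Steps:
initial (ε-close {0}): {0,1,2,3,4,10,11,12}
'd' @ 1: {1,5,6,11,12,13}  (accept∈set)
'c' @ 2: {}  — dead — no transitions
rest 'cb' ignored (set empty)
end set {} — state 1 not in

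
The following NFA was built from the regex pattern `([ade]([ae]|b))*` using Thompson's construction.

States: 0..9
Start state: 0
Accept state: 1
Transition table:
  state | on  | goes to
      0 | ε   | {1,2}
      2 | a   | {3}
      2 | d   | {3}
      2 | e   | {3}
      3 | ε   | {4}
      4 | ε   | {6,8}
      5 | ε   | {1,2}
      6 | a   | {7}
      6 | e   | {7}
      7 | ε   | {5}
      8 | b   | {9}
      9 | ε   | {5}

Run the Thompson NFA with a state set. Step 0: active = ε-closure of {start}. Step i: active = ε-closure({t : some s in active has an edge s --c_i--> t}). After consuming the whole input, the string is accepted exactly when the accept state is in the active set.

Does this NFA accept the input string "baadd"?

Answer: REJECT

Derivation:
initial (ε-close {0}): {0,1,2}
'b' @ 1: {}  — dead — no transitions
rest 'aadd' ignored (set empty)
end set {} — state 1 not in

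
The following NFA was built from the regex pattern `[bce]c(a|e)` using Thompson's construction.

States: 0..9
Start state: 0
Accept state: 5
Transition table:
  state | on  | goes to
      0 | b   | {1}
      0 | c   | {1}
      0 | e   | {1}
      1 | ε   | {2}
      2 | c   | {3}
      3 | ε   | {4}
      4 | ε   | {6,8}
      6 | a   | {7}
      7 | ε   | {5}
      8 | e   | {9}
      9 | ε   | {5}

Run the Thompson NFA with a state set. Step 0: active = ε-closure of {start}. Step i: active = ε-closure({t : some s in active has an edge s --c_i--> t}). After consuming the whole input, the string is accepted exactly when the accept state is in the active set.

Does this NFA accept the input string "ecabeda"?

start: ε-closure({0}) = {0}
'e' @ 1: {1,2}
'c' @ 2: {3,4,6,8}
'a' @ 3: {5,7}  ✓accept
'b' @ 4: {}  — no active states
rest 'eda' ignored (set empty)
after full input: {}  (accept=5 not in)

Answer: REJECT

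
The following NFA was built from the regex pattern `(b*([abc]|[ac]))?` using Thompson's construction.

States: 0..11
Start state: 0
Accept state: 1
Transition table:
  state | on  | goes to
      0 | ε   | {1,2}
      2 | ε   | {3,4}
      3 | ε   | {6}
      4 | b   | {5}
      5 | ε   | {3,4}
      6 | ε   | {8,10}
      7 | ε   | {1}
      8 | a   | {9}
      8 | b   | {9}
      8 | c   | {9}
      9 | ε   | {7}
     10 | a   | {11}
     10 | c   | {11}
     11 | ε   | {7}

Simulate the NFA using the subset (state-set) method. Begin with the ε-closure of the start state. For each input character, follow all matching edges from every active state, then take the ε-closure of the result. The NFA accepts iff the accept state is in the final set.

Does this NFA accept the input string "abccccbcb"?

S₀ = ε-closure({0}) = {0,1,2,3,4,6,8,10}
'a' @ 1: {1,7,9,11}  (accept∈set)
'b' @ 2: {}  — no active states
rest 'ccccbcb' ignored (set empty)
final: {}; accept 1 not in set

Answer: REJECT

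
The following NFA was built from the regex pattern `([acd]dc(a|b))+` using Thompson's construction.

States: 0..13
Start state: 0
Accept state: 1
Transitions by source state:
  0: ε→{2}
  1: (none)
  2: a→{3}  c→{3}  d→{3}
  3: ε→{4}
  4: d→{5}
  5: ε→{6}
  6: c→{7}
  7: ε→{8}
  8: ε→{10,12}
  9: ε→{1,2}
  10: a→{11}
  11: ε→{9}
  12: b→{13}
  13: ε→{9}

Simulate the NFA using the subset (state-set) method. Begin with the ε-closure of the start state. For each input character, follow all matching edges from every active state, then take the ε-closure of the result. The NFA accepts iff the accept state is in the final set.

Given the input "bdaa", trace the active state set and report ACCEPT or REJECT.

Answer: REJECT

Steps:
S₀ = ε-closure({0}) = {0,2}
'b' @ 1: {}  — no active states
rest 'daa' ignored (set empty)
final: {}; accept 1 not in set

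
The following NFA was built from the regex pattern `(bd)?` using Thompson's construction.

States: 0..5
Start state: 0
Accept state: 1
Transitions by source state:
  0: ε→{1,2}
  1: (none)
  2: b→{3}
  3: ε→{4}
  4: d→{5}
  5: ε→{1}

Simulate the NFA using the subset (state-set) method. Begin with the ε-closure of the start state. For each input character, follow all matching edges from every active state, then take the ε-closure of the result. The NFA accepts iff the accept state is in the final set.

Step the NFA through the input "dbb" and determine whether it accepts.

S₀ = ε-closure({0}) = {0,1,2}
'd' @ 1: {}  — state set empty
rest 'bb' ignored (set empty)
after full input: {}  (accept=1 not in)

Answer: REJECT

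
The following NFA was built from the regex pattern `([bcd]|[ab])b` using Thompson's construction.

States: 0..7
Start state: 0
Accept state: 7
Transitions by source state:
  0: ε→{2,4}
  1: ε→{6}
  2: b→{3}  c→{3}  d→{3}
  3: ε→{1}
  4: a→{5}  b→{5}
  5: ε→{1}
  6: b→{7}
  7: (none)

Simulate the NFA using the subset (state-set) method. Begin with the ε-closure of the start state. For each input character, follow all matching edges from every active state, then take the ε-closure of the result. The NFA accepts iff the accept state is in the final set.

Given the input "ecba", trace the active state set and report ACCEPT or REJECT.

Answer: REJECT

Steps:
initial (ε-close {0}): {0,2,4}
'e' @ 1: {}  — state set empty
rest 'cba' ignored (set empty)
end set {} — state 7 not in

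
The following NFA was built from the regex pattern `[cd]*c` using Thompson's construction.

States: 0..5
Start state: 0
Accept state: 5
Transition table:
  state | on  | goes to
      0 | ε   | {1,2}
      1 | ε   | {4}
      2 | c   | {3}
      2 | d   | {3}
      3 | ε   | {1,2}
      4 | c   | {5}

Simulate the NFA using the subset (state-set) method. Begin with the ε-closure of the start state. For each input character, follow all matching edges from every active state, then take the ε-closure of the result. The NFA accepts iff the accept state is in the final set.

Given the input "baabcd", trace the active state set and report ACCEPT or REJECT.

S₀ = ε-closure({0}) = {0,1,2,4}
'b' @ 1: {}  — dead — no transitions
rest 'aabcd' ignored (set empty)
final: {}; accept 5 not in set

Answer: REJECT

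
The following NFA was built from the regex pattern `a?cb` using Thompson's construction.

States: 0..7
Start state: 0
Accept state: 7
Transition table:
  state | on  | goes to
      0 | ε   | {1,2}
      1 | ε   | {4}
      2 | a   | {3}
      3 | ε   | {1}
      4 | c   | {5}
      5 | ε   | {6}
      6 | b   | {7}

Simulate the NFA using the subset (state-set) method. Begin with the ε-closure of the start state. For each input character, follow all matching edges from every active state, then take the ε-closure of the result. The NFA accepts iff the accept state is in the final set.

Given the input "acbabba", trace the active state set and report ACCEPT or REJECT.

Answer: REJECT

Trace:
start: ε-closure({0}) = {0,1,2,4}
'a' @ 1: {1,3,4}
'c' @ 2: {5,6}
'b' @ 3: {7}  (accept∈set)
'a' @ 4: {}  — state set empty
rest 'bba' ignored (set empty)
final: {}; accept 7 not in set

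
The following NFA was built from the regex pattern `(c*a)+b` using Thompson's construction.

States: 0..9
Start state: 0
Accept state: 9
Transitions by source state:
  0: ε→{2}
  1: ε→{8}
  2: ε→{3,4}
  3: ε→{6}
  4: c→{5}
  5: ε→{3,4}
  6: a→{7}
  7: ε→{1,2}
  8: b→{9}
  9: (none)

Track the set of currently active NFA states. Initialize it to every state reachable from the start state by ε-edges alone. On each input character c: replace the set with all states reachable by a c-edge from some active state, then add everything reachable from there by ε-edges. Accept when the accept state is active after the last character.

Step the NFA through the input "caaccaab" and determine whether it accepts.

Answer: ACCEPT

Derivation:
initial (ε-close {0}): {0,2,3,4,6}
'c' @ 1: {3,4,5,6}
'a' @ 2: {1,2,3,4,6,7,8}
'a' @ 3: {1,2,3,4,6,7,8}
'c' @ 4: {3,4,5,6}
'c' @ 5: {3,4,5,6}
'a' @ 6: {1,2,3,4,6,7,8}
'a' @ 7: {1,2,3,4,6,7,8}
'b' @ 8: {9}  ✓accept
final: {9}; accept 9 in set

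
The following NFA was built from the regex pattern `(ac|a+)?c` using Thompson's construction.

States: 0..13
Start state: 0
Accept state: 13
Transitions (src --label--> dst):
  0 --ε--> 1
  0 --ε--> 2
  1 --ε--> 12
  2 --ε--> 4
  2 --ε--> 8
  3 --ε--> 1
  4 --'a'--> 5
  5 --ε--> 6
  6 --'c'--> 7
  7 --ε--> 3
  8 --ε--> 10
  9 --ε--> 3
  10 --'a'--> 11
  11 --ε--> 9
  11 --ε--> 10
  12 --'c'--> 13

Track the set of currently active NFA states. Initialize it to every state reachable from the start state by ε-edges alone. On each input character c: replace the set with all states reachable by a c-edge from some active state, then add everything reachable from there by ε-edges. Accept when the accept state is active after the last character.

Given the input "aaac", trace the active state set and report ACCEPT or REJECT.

start: ε-closure({0}) = {0,1,2,4,8,10,12}
'a' @ 1: {1,3,5,6,9,10,11,12}
'a' @ 2: {1,3,9,10,11,12}
'a' @ 3: {1,3,9,10,11,12}
'c' @ 4: {13}  [accepting]
end set {13} — state 13 in

Answer: ACCEPT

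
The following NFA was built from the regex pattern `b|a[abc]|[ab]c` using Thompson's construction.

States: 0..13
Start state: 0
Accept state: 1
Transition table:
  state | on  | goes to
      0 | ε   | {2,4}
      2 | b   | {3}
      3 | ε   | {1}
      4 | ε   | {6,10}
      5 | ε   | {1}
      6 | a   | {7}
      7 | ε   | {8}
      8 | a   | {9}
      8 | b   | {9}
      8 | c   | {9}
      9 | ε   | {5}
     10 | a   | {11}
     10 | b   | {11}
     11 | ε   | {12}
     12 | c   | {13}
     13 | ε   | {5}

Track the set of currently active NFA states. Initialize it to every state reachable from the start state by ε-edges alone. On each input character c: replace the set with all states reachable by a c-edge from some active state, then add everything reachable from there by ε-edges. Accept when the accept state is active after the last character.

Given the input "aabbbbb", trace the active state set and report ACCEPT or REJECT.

start: ε-closure({0}) = {0,2,4,6,10}
'a' @ 1: {7,8,11,12}
'a' @ 2: {1,5,9}  [accepting]
'b' @ 3: {}  — dead — no transitions
rest 'bbbb' ignored (set empty)
final: {}; accept 1 not in set

Answer: REJECT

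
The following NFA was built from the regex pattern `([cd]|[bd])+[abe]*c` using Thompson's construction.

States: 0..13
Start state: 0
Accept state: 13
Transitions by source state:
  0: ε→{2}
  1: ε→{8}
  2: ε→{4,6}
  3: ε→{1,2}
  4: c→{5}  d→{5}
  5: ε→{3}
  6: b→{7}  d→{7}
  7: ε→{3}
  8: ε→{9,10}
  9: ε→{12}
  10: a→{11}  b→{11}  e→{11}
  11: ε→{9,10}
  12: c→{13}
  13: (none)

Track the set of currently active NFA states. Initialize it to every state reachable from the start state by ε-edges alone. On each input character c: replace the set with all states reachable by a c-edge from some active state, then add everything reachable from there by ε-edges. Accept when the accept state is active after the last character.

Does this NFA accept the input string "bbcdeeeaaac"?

Answer: ACCEPT

Derivation:
S₀ = ε-closure({0}) = {0,2,4,6}
'b' @ 1: {1,2,3,4,6,7,8,9,10,12}
'b' @ 2: {1,2,3,4,6,7,8,9,10,11,12}
'c' @ 3: {1,2,3,4,5,6,8,9,10,12,13}  [accepting]
'd' @ 4: {1,2,3,4,5,6,7,8,9,10,12}
'e' @ 5: {9,10,11,12}
'e' @ 6: {9,10,11,12}
'e' @ 7: {9,10,11,12}
'a' @ 8: {9,10,11,12}
'a' @ 9: {9,10,11,12}
'a' @ 10: {9,10,11,12}
'c' @ 11: {13}  [accepting]
final: {13}; accept 13 in set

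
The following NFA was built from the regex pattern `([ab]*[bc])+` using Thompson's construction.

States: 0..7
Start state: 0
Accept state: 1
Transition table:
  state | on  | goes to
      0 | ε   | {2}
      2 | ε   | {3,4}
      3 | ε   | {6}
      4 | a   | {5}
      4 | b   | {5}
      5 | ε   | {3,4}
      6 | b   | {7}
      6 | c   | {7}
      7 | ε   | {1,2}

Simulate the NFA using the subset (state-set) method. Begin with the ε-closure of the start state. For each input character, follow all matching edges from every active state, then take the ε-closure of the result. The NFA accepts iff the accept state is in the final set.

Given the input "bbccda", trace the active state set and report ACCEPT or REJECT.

initial (ε-close {0}): {0,2,3,4,6}
'b' @ 1: {1,2,3,4,5,6,7}  (accept∈set)
'b' @ 2: {1,2,3,4,5,6,7}  (accept∈set)
'c' @ 3: {1,2,3,4,6,7}  (accept∈set)
'c' @ 4: {1,2,3,4,6,7}  (accept∈set)
'd' @ 5: {}  — no active states
rest 'a' ignored (set empty)
final: {}; accept 1 not in set

Answer: REJECT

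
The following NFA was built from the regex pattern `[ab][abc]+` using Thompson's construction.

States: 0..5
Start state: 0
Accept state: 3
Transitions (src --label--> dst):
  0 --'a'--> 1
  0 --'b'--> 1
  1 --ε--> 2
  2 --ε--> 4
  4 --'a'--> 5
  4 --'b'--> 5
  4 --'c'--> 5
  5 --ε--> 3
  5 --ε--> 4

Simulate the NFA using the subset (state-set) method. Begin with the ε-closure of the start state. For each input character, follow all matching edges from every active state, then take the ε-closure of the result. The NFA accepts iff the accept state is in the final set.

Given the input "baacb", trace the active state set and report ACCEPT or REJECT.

Answer: ACCEPT

Derivation:
initial (ε-close {0}): {0}
'b' @ 1: {1,2,4}
'a' @ 2: {3,4,5}  (accept∈set)
'a' @ 3: {3,4,5}  (accept∈set)
'c' @ 4: {3,4,5}  (accept∈set)
'b' @ 5: {3,4,5}  (accept∈set)
final: {3,4,5}; accept 3 in set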